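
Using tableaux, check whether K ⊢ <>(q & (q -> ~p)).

No, not valid

Tableau for the negation ~<>(q & (q -> ~p)):
1. ~<>(q & (q -> ~p)), w0
The negation has an open branch (countermodel exists).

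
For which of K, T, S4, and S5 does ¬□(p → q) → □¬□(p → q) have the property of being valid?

S5

S5-tableau for the negation ¬(¬□(p → q) → □¬□(p → q)):
1. ¬(¬□(p → q) → □¬□(p → q)), u
2. ¬□(p → q), u   [¬→-rule on 1]
3. ¬□¬□(p → q), u   [¬→-rule on 1]
4. ¬(p → q), v   [¬□-rule on 2: fresh world v, uRv]
5. p, v   [¬→-rule on 4]
6. ¬q, v   [¬→-rule on 4]
7. □(p → q), w   [¬□-rule on 3: fresh world w, uRw]
8. p → q, u   [□-rule on 7 via wRu]
9. p → q, v   [□-rule on 7 via wRv]
10. p → q, w   [□-rule on 7 via wRw]
11. q, u   [→-rule on 8 (branches; this branch)]
12. q, v   [→-rule on 9 (branches; this branch)]
Accessibility: uRu, uRv, uRw, vRu, vRv, vRw, wRu, wRv, wRw
Branch closes: q and ¬q both at v.
Every branch closes (one shown): valid in S5.
S4-tableau for the negation ¬(¬□(p → q) → □¬□(p → q)):
1. ¬(¬□(p → q) → □¬□(p → q)), u
2. ¬□(p → q), u   [¬→-rule on 1]
3. ¬□¬□(p → q), u   [¬→-rule on 1]
4. ¬(p → q), v   [¬□-rule on 2: fresh world v, uRv]
5. p, v   [¬→-rule on 4]
6. ¬q, v   [¬→-rule on 4]
7. □(p → q), w   [¬□-rule on 3: fresh world w, uRw]
8. p → q, w   [□-rule on 7 via wRw]
9. q, w   [→-rule on 8 (branches; this branch)]
Accessibility: uRu, uRv, uRw, vRv, wRw
Complete open branch: countermodel on an S4-frame, so not valid in S4, nor in K, T (the same frame is also a K-frame and a T-frame).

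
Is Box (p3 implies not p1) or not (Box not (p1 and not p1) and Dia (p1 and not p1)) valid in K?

Valid in K

Tableau for the negation not (Box (p3 implies not p1) or not (Box not (p1 and not p1) and Dia (p1 and not p1))):
1. not (Box (p3 implies not p1) or not (Box not (p1 and not p1) and Dia (p1 and not p1))), 0
2. not Box (p3 implies not p1), 0
3. Box not (p1 and not p1) and Dia (p1 and not p1), 0
4. Box not (p1 and not p1), 0
5. Dia (p1 and not p1), 0
6. not (p3 implies not p1), 1
7. p3, 1
8. p1, 1
9. not (p1 and not p1), 1
10. p1 and not p1, 2
11. p1, 2
12. not p1, 2
Accessibility: 0R1, 0R2
Branch closes: p1 and not p1 both at 2.
All branches of the negation close; one closing branch shown above.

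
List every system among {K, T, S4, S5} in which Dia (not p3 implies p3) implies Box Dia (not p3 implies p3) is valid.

S5

S5-tableau for the negation not (Dia (not p3 implies p3) implies Box Dia (not p3 implies p3)):
1. not (Dia (not p3 implies p3) implies Box Dia (not p3 implies p3)), w0
2. Dia (not p3 implies p3), w0
3. not Box Dia (not p3 implies p3), w0
4. not p3 implies p3, w1
5. p3, w1
6. not Dia (not p3 implies p3), w2
7. not (not p3 implies p3), w0
8. not p3, w0
9. not (not p3 implies p3), w1
10. not p3, w1
Accessibility: w0Rw0, w0Rw1, w0Rw2, w1Rw0, w1Rw1, w1Rw2, w2Rw0, w2Rw1, w2Rw2
Branch closes: p3 and not p3 both at w1.
Every branch closes (one shown): valid in S5.
S4-tableau for the negation not (Dia (not p3 implies p3) implies Box Dia (not p3 implies p3)):
1. not (Dia (not p3 implies p3) implies Box Dia (not p3 implies p3)), w0
2. Dia (not p3 implies p3), w0
3. not Box Dia (not p3 implies p3), w0
4. not p3 implies p3, w1
5. p3, w1
6. not Dia (not p3 implies p3), w2
7. not (not p3 implies p3), w2
8. not p3, w2
Accessibility: w0Rw0, w0Rw1, w0Rw2, w1Rw1, w2Rw2
Complete open branch: countermodel on an S4-frame, so not valid in S4, nor in K, T (the same frame is also a K-frame and a T-frame).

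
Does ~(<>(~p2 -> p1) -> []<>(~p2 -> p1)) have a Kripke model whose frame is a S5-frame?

No, unsatisfiable

1. ~(<>(~p2 -> p1) -> []<>(~p2 -> p1)), 0
2. <>(~p2 -> p1), 0
3. ~[]<>(~p2 -> p1), 0
4. ~p2 -> p1, 1
5. p1, 1
6. ~<>(~p2 -> p1), 2
7. ~(~p2 -> p1), 0
8. ~p2, 0
9. ~p1, 0
10. ~(~p2 -> p1), 1
11. ~p2, 1
12. ~p1, 1
Accessibility: 0R0, 0R1, 0R2, 1R0, 1R1, 1R2, 2R0, 2R1, 2R2
Branch closes: p1 and ~p1 both at 1.
Every branch closes; the branch above is one of them.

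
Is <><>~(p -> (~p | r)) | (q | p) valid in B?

Invalid (countermodel exists)

Tableau for the negation ~(<><>~(p -> (~p | r)) | (q | p)):
1. ~(<><>~(p -> (~p | r)) | (q | p)), w0
2. ~<><>~(p -> (~p | r)), w0
3. ~(q | p), w0
4. ~q, w0
5. ~p, w0
6. ~<>~(p -> (~p | r)), w0
7. p -> (~p | r), w0
8. ~p | r, w0
9. r, w0
Accessibility: w0Rw0
The negation has an open branch (countermodel exists).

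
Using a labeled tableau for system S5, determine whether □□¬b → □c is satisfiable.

Satisfiable

1. □□¬b → □c, u
2. □c, u
3. c, u
Accessibility: uRu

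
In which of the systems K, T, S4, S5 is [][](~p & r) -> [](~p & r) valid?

T, S4, S5

T-tableau for the negation ~([][](~p & r) -> [](~p & r)):
1. ~([][](~p & r) -> [](~p & r)), 0
2. [][](~p & r), 0
3. ~[](~p & r), 0
4. [](~p & r), 0
5. ~p & r, 0
6. ~p, 0
7. r, 0
8. ~(~p & r), 1
9. [](~p & r), 1
10. ~p & r, 1
11. ~p, 1
12. r, 1
13. ~r, 1
Accessibility: 0R0, 0R1, 1R1
Branch closes: r and ~r both at 1.
Every branch closes (one shown): valid in T, hence also in S4, S5 (every theorem of T is a theorem of S4 and S5).
K-tableau for the negation ~([][](~p & r) -> [](~p & r)):
1. ~([][](~p & r) -> [](~p & r)), 0
2. [][](~p & r), 0
3. ~[](~p & r), 0
4. ~(~p & r), 1
5. [](~p & r), 1
6. ~r, 1
Accessibility: 0R1
Complete open branch: countermodel on a K-frame, so not valid in K.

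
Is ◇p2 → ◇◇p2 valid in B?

Tableau for the negation ¬(◇p2 → ◇◇p2):
1. ¬(◇p2 → ◇◇p2), 0
2. ◇p2, 0
3. ¬◇◇p2, 0
4. ¬◇p2, 0
5. ¬p2, 0
6. p2, 1
7. ¬◇p2, 1
8. ¬p2, 1
Accessibility: 0R0, 0R1, 1R0, 1R1
Branch closes: p2 and ¬p2 both at 1.
Every branch of the negation's tableau closes; the branch above is one of them.

Yes, valid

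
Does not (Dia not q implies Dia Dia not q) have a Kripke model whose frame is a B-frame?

1. not (Dia not q implies Dia Dia not q), u
2. Dia not q, u
3. not Dia Dia not q, u
4. not Dia not q, u
5. q, u
6. not q, v
7. not Dia not q, v
8. q, v
Accessibility: uRu, uRv, vRu, vRv
Branch closes: q and not q both at v.
Every branch closes; the branch above is one of them.

Unsatisfiable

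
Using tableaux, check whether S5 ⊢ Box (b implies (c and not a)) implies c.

Tableau for the negation not (Box (b implies (c and not a)) implies c):
1. not (Box (b implies (c and not a)) implies c), 0
2. Box (b implies (c and not a)), 0
3. not c, 0
4. b implies (c and not a), 0
5. not b, 0
Accessibility: 0R0
The negation has an open branch (countermodel exists).

No, not valid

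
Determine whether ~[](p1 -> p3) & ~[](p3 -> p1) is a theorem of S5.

Invalid (countermodel exists)

Tableau for the negation ~(~[](p1 -> p3) & ~[](p3 -> p1)):
1. ~(~[](p1 -> p3) & ~[](p3 -> p1)), w0
2. [](p3 -> p1), w0
3. p3 -> p1, w0
4. p1, w0
Accessibility: w0Rw0
The negation has an open branch (countermodel exists).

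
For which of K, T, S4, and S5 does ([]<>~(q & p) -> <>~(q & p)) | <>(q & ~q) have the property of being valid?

T, S4, S5

K-tableau for the negation ~(([]<>~(q & p) -> <>~(q & p)) | <>(q & ~q)):
1. ~(([]<>~(q & p) -> <>~(q & p)) | <>(q & ~q)), u
2. ~([]<>~(q & p) -> <>~(q & p)), u   [~|-rule on 1]
3. ~<>(q & ~q), u   [~|-rule on 1]
4. []<>~(q & p), u   [~->-rule on 2]
5. ~<>~(q & p), u   [~->-rule on 2]
Complete open branch: countermodel on a K-frame, so not valid in K.
T-tableau for the negation ~(([]<>~(q & p) -> <>~(q & p)) | <>(q & ~q)):
1. ~(([]<>~(q & p) -> <>~(q & p)) | <>(q & ~q)), u
2. ~([]<>~(q & p) -> <>~(q & p)), u   [~|-rule on 1]
3. ~<>(q & ~q), u   [~|-rule on 1]
4. []<>~(q & p), u   [~->-rule on 2]
5. ~<>~(q & p), u   [~->-rule on 2]
6. ~(q & ~q), u   [~<>-rule on 3 via uRu]
7. <>~(q & p), u   [[]-rule on 4 via uRu]
8. q & p, u   [~<>-rule on 5 via uRu]
9. q, u   [&-rule on 8]
10. p, u   [&-rule on 8]
11. ~(q & p), v   [<>-rule on 7: fresh world v, uRv]
12. ~(q & ~q), v   [~<>-rule on 3 via uRv]
13. <>~(q & p), v   [[]-rule on 4 via uRv]
14. q & p, v   [~<>-rule on 5 via uRv]
15. q, v   [&-rule on 14]
16. p, v   [&-rule on 14]
17. ~p, v   [~&-rule on 11 (branches; this branch)]
Accessibility: uRu, uRv, vRv
Branch closes: p and ~p both at v.
Every branch closes (one shown): valid in T, hence also in S4, S5 (every theorem of T is a theorem of S4 and S5).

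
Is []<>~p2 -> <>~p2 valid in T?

Tableau for the negation ~([]<>~p2 -> <>~p2):
1. ~([]<>~p2 -> <>~p2), w0
2. []<>~p2, w0
3. ~<>~p2, w0
4. <>~p2, w0
5. p2, w0
6. ~p2, w1
7. <>~p2, w1
8. p2, w1
Accessibility: w0Rw0, w0Rw1, w1Rw1
Branch closes: p2 and ~p2 both at w1.
All branches of the negation close; one closing branch shown above.

Yes, valid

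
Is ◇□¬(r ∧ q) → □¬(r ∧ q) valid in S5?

Valid in S5

Tableau for the negation ¬(◇□¬(r ∧ q) → □¬(r ∧ q)):
1. ¬(◇□¬(r ∧ q) → □¬(r ∧ q)), w0
2. ◇□¬(r ∧ q), w0   [¬→-rule on 1]
3. ¬□¬(r ∧ q), w0   [¬→-rule on 1]
4. □¬(r ∧ q), w1   [◇-rule on 2: fresh world w1, w0Rw1]
5. ¬(r ∧ q), w0   [□-rule on 4 via w1Rw0]
6. ¬(r ∧ q), w1   [□-rule on 4 via w1Rw1]
7. ¬q, w0   [¬∧-rule on 5 (branches; this branch)]
8. ¬q, w1   [¬∧-rule on 6 (branches; this branch)]
9. r ∧ q, w2   [¬□-rule on 3: fresh world w2, w0Rw2]
10. r, w2   [∧-rule on 9]
11. q, w2   [∧-rule on 9]
12. ¬(r ∧ q), w2   [□-rule on 4 via w1Rw2]
13. ¬q, w2   [¬∧-rule on 12 (branches; this branch)]
Accessibility: w0Rw0, w0Rw1, w0Rw2, w1Rw0, w1Rw1, w1Rw2, w2Rw0, w2Rw1, w2Rw2
Branch closes: q and ¬q both at w2.
Every branch of the negation's tableau closes; the branch above is one of them.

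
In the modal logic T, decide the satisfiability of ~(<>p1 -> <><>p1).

No, unsatisfiable

1. ~(<>p1 -> <><>p1), u
2. <>p1, u
3. ~<><>p1, u
4. ~<>p1, u
5. ~p1, u
6. p1, v
7. ~<>p1, v
8. ~p1, v
Accessibility: uRu, uRv, vRv
Branch closes: p1 and ~p1 both at v.
(One branch shown.) All branches close.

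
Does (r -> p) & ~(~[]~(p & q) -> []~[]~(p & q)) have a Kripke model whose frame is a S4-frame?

Satisfiable

1. (r -> p) & ~(~[]~(p & q) -> []~[]~(p & q)), u
2. r -> p, u
3. ~(~[]~(p & q) -> []~[]~(p & q)), u
4. ~[]~(p & q), u
5. ~[]~[]~(p & q), u
6. p, u
7. p & q, v
8. p, v
9. q, v
10. []~(p & q), w
11. ~(p & q), w
12. ~q, w
Accessibility: uRu, uRv, uRw, vRv, wRw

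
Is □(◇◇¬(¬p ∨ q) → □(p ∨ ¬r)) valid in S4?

Tableau for the negation ¬□(◇◇¬(¬p ∨ q) → □(p ∨ ¬r)):
1. ¬□(◇◇¬(¬p ∨ q) → □(p ∨ ¬r)), u
2. ¬(◇◇¬(¬p ∨ q) → □(p ∨ ¬r)), v
3. ◇◇¬(¬p ∨ q), v
4. ¬□(p ∨ ¬r), v
5. ◇¬(¬p ∨ q), w
6. ¬(p ∨ ¬r), x
7. ¬p, x
8. r, x
9. ¬(¬p ∨ q), y
10. p, y
11. ¬q, y
Accessibility: uRu, uRv, uRw, uRx, uRy, vRv, vRw, vRx, vRy, wRw, wRy, xRx, yRy
The negation has an open branch (countermodel exists).

No, not valid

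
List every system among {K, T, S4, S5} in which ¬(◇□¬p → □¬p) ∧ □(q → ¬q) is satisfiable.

S5-tableau for the formula:
1. ¬(◇□¬p → □¬p) ∧ □(q → ¬q), w0
2. ¬(◇□¬p → □¬p), w0   [∧-rule on 1]
3. □(q → ¬q), w0   [∧-rule on 1]
4. ◇□¬p, w0   [¬→-rule on 2]
5. ¬□¬p, w0   [¬→-rule on 2]
6. q → ¬q, w0   [□-rule on 3 via w0Rw0]
7. ¬q, w0   [→-rule on 6 (branches; this branch)]
8. □¬p, w1   [◇-rule on 4: fresh world w1, w0Rw1]
9. q → ¬q, w1   [□-rule on 3 via w0Rw1]
10. ¬p, w0   [□-rule on 8 via w1Rw0]
11. ¬p, w1   [□-rule on 8 via w1Rw1]
12. ¬q, w1   [→-rule on 9 (branches; this branch)]
13. p, w2   [¬□-rule on 5: fresh world w2, w0Rw2]
14. q → ¬q, w2   [□-rule on 3 via w0Rw2]
15. ¬p, w2   [□-rule on 8 via w1Rw2]
Accessibility: w0Rw0, w0Rw1, w0Rw2, w1Rw0, w1Rw1, w1Rw2, w2Rw0, w2Rw1, w2Rw2
Branch closes: p and ¬p both at w2.
Every branch closes (one shown): unsatisfiable in S5.
S4-tableau for the formula:
1. ¬(◇□¬p → □¬p) ∧ □(q → ¬q), w0
2. ¬(◇□¬p → □¬p), w0   [∧-rule on 1]
3. □(q → ¬q), w0   [∧-rule on 1]
4. ◇□¬p, w0   [¬→-rule on 2]
5. ¬□¬p, w0   [¬→-rule on 2]
6. q → ¬q, w0   [□-rule on 3 via w0Rw0]
7. ¬q, w0   [→-rule on 6 (branches; this branch)]
8. □¬p, w1   [◇-rule on 4: fresh world w1, w0Rw1]
9. q → ¬q, w1   [□-rule on 3 via w0Rw1]
10. ¬p, w1   [□-rule on 8 via w1Rw1]
11. ¬q, w1   [→-rule on 9 (branches; this branch)]
12. p, w2   [¬□-rule on 5: fresh world w2, w0Rw2]
13. q → ¬q, w2   [□-rule on 3 via w0Rw2]
14. ¬q, w2   [→-rule on 13 (branches; this branch)]
Accessibility: w0Rw0, w0Rw1, w0Rw2, w1Rw1, w2Rw2
Complete open branch: satisfiable in S4, hence also in K, T (this S4-model is also a K-model and a T-model).

K, T, S4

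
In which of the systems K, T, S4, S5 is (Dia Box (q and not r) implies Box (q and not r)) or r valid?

S5

S4-tableau for the negation not ((Dia Box (q and not r) implies Box (q and not r)) or r):
1. not ((Dia Box (q and not r) implies Box (q and not r)) or r), u
2. not (Dia Box (q and not r) implies Box (q and not r)), u   [neg-or-rule on 1]
3. not r, u   [neg-or-rule on 1]
4. Dia Box (q and not r), u   [neg-implies-rule on 2]
5. not Box (q and not r), u   [neg-implies-rule on 2]
6. Box (q and not r), v   [Dia-rule on 4: fresh world v, uRv]
7. q and not r, v   [Box-rule on 6 via vRv]
8. q, v   [and-rule on 7]
9. not r, v   [and-rule on 7]
10. not (q and not r), w   [neg-Box-rule on 5: fresh world w, uRw]
11. r, w   [neg-and-rule on 10 (branches; this branch)]
Accessibility: uRu, uRv, uRw, vRv, wRw
Complete open branch: countermodel on an S4-frame, so not valid in S4, nor in K, T (the same frame is also a K-frame and a T-frame).
S5-tableau for the negation not ((Dia Box (q and not r) implies Box (q and not r)) or r):
1. not ((Dia Box (q and not r) implies Box (q and not r)) or r), u
2. not (Dia Box (q and not r) implies Box (q and not r)), u   [neg-or-rule on 1]
3. not r, u   [neg-or-rule on 1]
4. Dia Box (q and not r), u   [neg-implies-rule on 2]
5. not Box (q and not r), u   [neg-implies-rule on 2]
6. Box (q and not r), v   [Dia-rule on 4: fresh world v, uRv]
7. q and not r, u   [Box-rule on 6 via vRu]
8. q, u   [and-rule on 7]
9. q and not r, v   [Box-rule on 6 via vRv]
10. q, v   [and-rule on 9]
11. not r, v   [and-rule on 9]
12. not (q and not r), w   [neg-Box-rule on 5: fresh world w, uRw]
13. q and not r, w   [Box-rule on 6 via vRw]
14. q, w   [and-rule on 13]
15. not r, w   [and-rule on 13]
16. r, w   [neg-and-rule on 12 (branches; this branch)]
Accessibility: uRu, uRv, uRw, vRu, vRv, vRw, wRu, wRv, wRw
Branch closes: r and not r both at w.
Every branch closes (one shown): valid in S5.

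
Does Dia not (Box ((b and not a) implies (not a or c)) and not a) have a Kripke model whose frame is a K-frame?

1. Dia not (Box ((b and not a) implies (not a or c)) and not a), w0
2. not (Box ((b and not a) implies (not a or c)) and not a), w1   [Dia-rule on 1: fresh world w1, w0Rw1]
3. a, w1   [neg-and-rule on 2 (branches; this branch)]
Accessibility: w0Rw1

Yes, satisfiable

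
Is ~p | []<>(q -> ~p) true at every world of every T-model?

Not valid

Tableau for the negation ~(~p | []<>(q -> ~p)):
1. ~(~p | []<>(q -> ~p)), w0
2. p, w0
3. ~[]<>(q -> ~p), w0
4. ~<>(q -> ~p), w1
5. ~(q -> ~p), w1
6. q, w1
7. p, w1
Accessibility: w0Rw0, w0Rw1, w1Rw1
The negation has an open branch (countermodel exists).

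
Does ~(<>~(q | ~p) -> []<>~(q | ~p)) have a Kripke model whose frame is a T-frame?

1. ~(<>~(q | ~p) -> []<>~(q | ~p)), w0
2. <>~(q | ~p), w0
3. ~[]<>~(q | ~p), w0
4. ~(q | ~p), w1
5. ~q, w1
6. p, w1
7. ~<>~(q | ~p), w2
8. q | ~p, w2
9. ~p, w2
Accessibility: w0Rw0, w0Rw1, w0Rw2, w1Rw1, w2Rw2

Yes, satisfiable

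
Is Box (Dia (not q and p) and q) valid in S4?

Tableau for the negation not Box (Dia (not q and p) and q):
1. not Box (Dia (not q and p) and q), w0
2. not (Dia (not q and p) and q), w1   [neg-Box-rule on 1: fresh world w1, w0Rw1]
3. not q, w1   [neg-and-rule on 2 (branches; this branch)]
Accessibility: w0Rw0, w0Rw1, w1Rw1
The negation has an open branch (countermodel exists).

No, not valid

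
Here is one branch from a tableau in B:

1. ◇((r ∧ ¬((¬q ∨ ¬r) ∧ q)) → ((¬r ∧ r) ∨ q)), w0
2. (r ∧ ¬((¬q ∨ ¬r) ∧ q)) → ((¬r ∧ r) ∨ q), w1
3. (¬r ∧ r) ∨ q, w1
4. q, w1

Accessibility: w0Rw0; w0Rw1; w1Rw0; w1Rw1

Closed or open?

No world carries both an atom and its negation.

Open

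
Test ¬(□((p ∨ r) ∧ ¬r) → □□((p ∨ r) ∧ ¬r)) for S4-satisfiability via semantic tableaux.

1. ¬(□((p ∨ r) ∧ ¬r) → □□((p ∨ r) ∧ ¬r)), 0
2. □((p ∨ r) ∧ ¬r), 0
3. ¬□□((p ∨ r) ∧ ¬r), 0
4. (p ∨ r) ∧ ¬r, 0
5. p ∨ r, 0
6. ¬r, 0
7. p, 0
8. ¬□((p ∨ r) ∧ ¬r), 1
9. (p ∨ r) ∧ ¬r, 1
10. p ∨ r, 1
11. ¬r, 1
12. p, 1
13. ¬((p ∨ r) ∧ ¬r), 2
14. (p ∨ r) ∧ ¬r, 2
15. p ∨ r, 2
16. ¬r, 2
17. ¬(p ∨ r), 2
18. ¬p, 2
19. r, 2
Accessibility: 0R0, 0R1, 0R2, 1R1, 1R2, 2R2
Branch closes: r and ¬r both at 2.
All branches of the tableau close; one closing branch shown above.

Unsatisfiable (every branch closes)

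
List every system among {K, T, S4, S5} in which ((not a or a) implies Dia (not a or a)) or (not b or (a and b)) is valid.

T, S4, S5

K-tableau for the negation not (((not a or a) implies Dia (not a or a)) or (not b or (a and b))):
1. not (((not a or a) implies Dia (not a or a)) or (not b or (a and b))), u
2. not ((not a or a) implies Dia (not a or a)), u
3. not (not b or (a and b)), u
4. not a or a, u
5. not Dia (not a or a), u
6. b, u
7. not (a and b), u
8. not a, u
Complete open branch: countermodel on a K-frame, so not valid in K.
T-tableau for the negation not (((not a or a) implies Dia (not a or a)) or (not b or (a and b))):
1. not (((not a or a) implies Dia (not a or a)) or (not b or (a and b))), u
2. not ((not a or a) implies Dia (not a or a)), u
3. not (not b or (a and b)), u
4. not a or a, u
5. not Dia (not a or a), u
6. b, u
7. not (a and b), u
8. not (not a or a), u
9. a, u
10. not a, u
Accessibility: uRu
Branch closes: a and not a both at u.
Every branch closes (one shown): valid in T, hence also in S4, S5 (every theorem of T is a theorem of S4 and S5).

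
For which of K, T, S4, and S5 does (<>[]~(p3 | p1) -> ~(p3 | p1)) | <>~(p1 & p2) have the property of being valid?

K-tableau for the negation ~((<>[]~(p3 | p1) -> ~(p3 | p1)) | <>~(p1 & p2)):
1. ~((<>[]~(p3 | p1) -> ~(p3 | p1)) | <>~(p1 & p2)), w0
2. ~(<>[]~(p3 | p1) -> ~(p3 | p1)), w0
3. ~<>~(p1 & p2), w0
4. <>[]~(p3 | p1), w0
5. p3 | p1, w0
6. p1, w0
7. []~(p3 | p1), w1
8. p1 & p2, w1
9. p1, w1
10. p2, w1
Accessibility: w0Rw1
Complete open branch: countermodel on a K-frame, so not valid in K.
T-tableau for the negation ~((<>[]~(p3 | p1) -> ~(p3 | p1)) | <>~(p1 & p2)):
1. ~((<>[]~(p3 | p1) -> ~(p3 | p1)) | <>~(p1 & p2)), w0
2. ~(<>[]~(p3 | p1) -> ~(p3 | p1)), w0
3. ~<>~(p1 & p2), w0
4. <>[]~(p3 | p1), w0
5. p3 | p1, w0
6. p1 & p2, w0
7. p1, w0
8. p2, w0
9. []~(p3 | p1), w1
10. p1 & p2, w1
11. p1, w1
12. p2, w1
13. ~(p3 | p1), w1
14. ~p3, w1
15. ~p1, w1
Accessibility: w0Rw0, w0Rw1, w1Rw1
Branch closes: p1 and ~p1 both at w1.
Every branch closes (one shown): valid in T, hence also in S4, S5 (every theorem of T is a theorem of S4 and S5).

T, S4, S5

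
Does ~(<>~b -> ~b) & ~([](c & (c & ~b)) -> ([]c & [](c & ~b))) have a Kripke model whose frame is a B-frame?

1. ~(<>~b -> ~b) & ~([](c & (c & ~b)) -> ([]c & [](c & ~b))), w0
2. ~(<>~b -> ~b), w0
3. ~([](c & (c & ~b)) -> ([]c & [](c & ~b))), w0
4. <>~b, w0
5. b, w0
6. [](c & (c & ~b)), w0
7. ~([]c & [](c & ~b)), w0
8. c & (c & ~b), w0
9. c, w0
10. c & ~b, w0
11. ~b, w0
Accessibility: w0Rw0
Branch closes: b and ~b both at w0.
(One branch shown.) All branches close.

Unsatisfiable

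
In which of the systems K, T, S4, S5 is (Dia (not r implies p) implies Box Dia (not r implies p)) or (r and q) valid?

S4-tableau for the negation not ((Dia (not r implies p) implies Box Dia (not r implies p)) or (r and q)):
1. not ((Dia (not r implies p) implies Box Dia (not r implies p)) or (r and q)), 0
2. not (Dia (not r implies p) implies Box Dia (not r implies p)), 0   [neg-or-rule on 1]
3. not (r and q), 0   [neg-or-rule on 1]
4. Dia (not r implies p), 0   [neg-implies-rule on 2]
5. not Box Dia (not r implies p), 0   [neg-implies-rule on 2]
6. not q, 0   [neg-and-rule on 3 (branches; this branch)]
7. not r implies p, 1   [Dia-rule on 4: fresh world 1, 0R1]
8. p, 1   [implies-rule on 7 (branches; this branch)]
9. not Dia (not r implies p), 2   [neg-Box-rule on 5: fresh world 2, 0R2]
10. not (not r implies p), 2   [neg-Dia-rule on 9 via 2R2]
11. not r, 2   [neg-implies-rule on 10]
12. not p, 2   [neg-implies-rule on 10]
Accessibility: 0R0, 0R1, 0R2, 1R1, 2R2
Complete open branch: countermodel on an S4-frame, so not valid in S4, nor in K, T (the same frame is also a K-frame and a T-frame).
S5-tableau for the negation not ((Dia (not r implies p) implies Box Dia (not r implies p)) or (r and q)):
1. not ((Dia (not r implies p) implies Box Dia (not r implies p)) or (r and q)), 0
2. not (Dia (not r implies p) implies Box Dia (not r implies p)), 0   [neg-or-rule on 1]
3. not (r and q), 0   [neg-or-rule on 1]
4. Dia (not r implies p), 0   [neg-implies-rule on 2]
5. not Box Dia (not r implies p), 0   [neg-implies-rule on 2]
6. not q, 0   [neg-and-rule on 3 (branches; this branch)]
7. not r implies p, 1   [Dia-rule on 4: fresh world 1, 0R1]
8. p, 1   [implies-rule on 7 (branches; this branch)]
9. not Dia (not r implies p), 2   [neg-Box-rule on 5: fresh world 2, 0R2]
10. not (not r implies p), 0   [neg-Dia-rule on 9 via 2R0]
11. not r, 0   [neg-implies-rule on 10]
12. not p, 0   [neg-implies-rule on 10]
13. not (not r implies p), 1   [neg-Dia-rule on 9 via 2R1]
14. not r, 1   [neg-implies-rule on 13]
15. not p, 1   [neg-implies-rule on 13]
Accessibility: 0R0, 0R1, 0R2, 1R0, 1R1, 1R2, 2R0, 2R1, 2R2
Branch closes: p and not p both at 1.
Every branch closes (one shown): valid in S5.

S5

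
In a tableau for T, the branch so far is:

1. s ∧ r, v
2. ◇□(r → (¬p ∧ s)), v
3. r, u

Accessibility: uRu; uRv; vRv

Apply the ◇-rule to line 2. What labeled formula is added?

a fresh world w with vRw, and □(r → (¬p ∧ s)) at w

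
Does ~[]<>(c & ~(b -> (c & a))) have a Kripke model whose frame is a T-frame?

Satisfiable (open branch found)

1. ~[]<>(c & ~(b -> (c & a))), 0
2. ~<>(c & ~(b -> (c & a))), 1
3. ~(c & ~(b -> (c & a))), 1
4. b -> (c & a), 1
5. c & a, 1
6. c, 1
7. a, 1
Accessibility: 0R0, 0R1, 1R1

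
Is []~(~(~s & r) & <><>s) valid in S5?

Tableau for the negation ~[]~(~(~s & r) & <><>s):
1. ~[]~(~(~s & r) & <><>s), w0
2. ~(~s & r) & <><>s, w1
3. ~(~s & r), w1
4. <><>s, w1
5. ~r, w1
6. <>s, w2
7. s, w3
Accessibility: w0Rw0, w0Rw1, w0Rw2, w0Rw3, w1Rw0, w1Rw1, w1Rw2, w1Rw3, w2Rw0, w2Rw1, w2Rw2, w2Rw3, w3Rw0, w3Rw1, w3Rw2, w3Rw3
The negation has an open branch (countermodel exists).

No, not valid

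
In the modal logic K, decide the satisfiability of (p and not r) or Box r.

1. (p and not r) or Box r, w0
2. Box r, w0   [or-rule on 1 (branches; this branch)]

Satisfiable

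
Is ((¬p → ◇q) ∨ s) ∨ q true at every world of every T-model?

No, not valid

Tableau for the negation ¬(((¬p → ◇q) ∨ s) ∨ q):
1. ¬(((¬p → ◇q) ∨ s) ∨ q), 0
2. ¬((¬p → ◇q) ∨ s), 0
3. ¬q, 0
4. ¬(¬p → ◇q), 0
5. ¬s, 0
6. ¬p, 0
7. ¬◇q, 0
Accessibility: 0R0
The negation has an open branch (countermodel exists).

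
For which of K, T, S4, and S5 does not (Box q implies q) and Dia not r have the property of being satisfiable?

T-tableau for the formula:
1. not (Box q implies q) and Dia not r, 0
2. not (Box q implies q), 0   [and-rule on 1]
3. Dia not r, 0   [and-rule on 1]
4. Box q, 0   [neg-implies-rule on 2]
5. not q, 0   [neg-implies-rule on 2]
6. q, 0   [Box-rule on 4 via 0R0]
Accessibility: 0R0
Branch closes: q and not q both at 0.
Every branch closes (one shown): unsatisfiable in T, hence also in S4, S5 (every S4/S5-frame is a T-frame).
K-tableau for the formula:
1. not (Box q implies q) and Dia not r, 0
2. not (Box q implies q), 0   [and-rule on 1]
3. Dia not r, 0   [and-rule on 1]
4. Box q, 0   [neg-implies-rule on 2]
5. not q, 0   [neg-implies-rule on 2]
6. not r, 1   [Dia-rule on 3: fresh world 1, 0R1]
7. q, 1   [Box-rule on 4 via 0R1]
Accessibility: 0R1
Complete open branch: satisfiable in K.

K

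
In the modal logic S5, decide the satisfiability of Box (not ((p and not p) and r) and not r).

1. Box (not ((p and not p) and r) and not r), u
2. not ((p and not p) and r) and not r, u
3. not ((p and not p) and r), u
4. not r, u
Accessibility: uRu

Yes, satisfiable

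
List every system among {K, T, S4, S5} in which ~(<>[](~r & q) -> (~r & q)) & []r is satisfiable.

K-tableau for the formula:
1. ~(<>[](~r & q) -> (~r & q)) & []r, u
2. ~(<>[](~r & q) -> (~r & q)), u
3. []r, u
4. <>[](~r & q), u
5. ~(~r & q), u
6. ~q, u
7. [](~r & q), v
8. r, v
Accessibility: uRv
Complete open branch: satisfiable in K.
T-tableau for the formula:
1. ~(<>[](~r & q) -> (~r & q)) & []r, u
2. ~(<>[](~r & q) -> (~r & q)), u
3. []r, u
4. <>[](~r & q), u
5. ~(~r & q), u
6. r, u
7. ~q, u
8. [](~r & q), v
9. r, v
10. ~r & q, v
11. ~r, v
12. q, v
Accessibility: uRu, uRv, vRv
Branch closes: r and ~r both at v.
Every branch closes (one shown): unsatisfiable in T, hence also in S4, S5 (every S4/S5-frame is a T-frame).

K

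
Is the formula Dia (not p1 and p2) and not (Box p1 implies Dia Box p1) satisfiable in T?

1. Dia (not p1 and p2) and not (Box p1 implies Dia Box p1), u
2. Dia (not p1 and p2), u   [and-rule on 1]
3. not (Box p1 implies Dia Box p1), u   [and-rule on 1]
4. Box p1, u   [neg-implies-rule on 3]
5. not Dia Box p1, u   [neg-implies-rule on 3]
6. p1, u   [Box-rule on 4 via uRu]
7. not Box p1, u   [neg-Dia-rule on 5 via uRu]
8. not p1 and p2, v   [Dia-rule on 2: fresh world v, uRv]
9. not p1, v   [and-rule on 8]
10. p2, v   [and-rule on 8]
11. p1, v   [Box-rule on 4 via uRv]
Accessibility: uRu, uRv, vRv
Branch closes: p1 and not p1 both at v.
(One branch shown.) All branches close.

No, unsatisfiable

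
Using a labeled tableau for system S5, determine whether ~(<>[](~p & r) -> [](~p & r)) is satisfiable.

1. ~(<>[](~p & r) -> [](~p & r)), u
2. <>[](~p & r), u
3. ~[](~p & r), u
4. [](~p & r), v
5. ~p & r, u
6. ~p, u
7. r, u
8. ~p & r, v
9. ~p, v
10. r, v
11. ~(~p & r), w
12. ~p & r, w
13. ~p, w
14. r, w
15. ~r, w
Accessibility: uRu, uRv, uRw, vRu, vRv, vRw, wRu, wRv, wRw
Branch closes: r and ~r both at w.
All branches of the tableau close; one closing branch shown above.

Unsatisfiable (every branch closes)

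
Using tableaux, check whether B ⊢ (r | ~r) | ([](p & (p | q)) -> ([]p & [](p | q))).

Tableau for the negation ~((r | ~r) | ([](p & (p | q)) -> ([]p & [](p | q)))):
1. ~((r | ~r) | ([](p & (p | q)) -> ([]p & [](p | q)))), u
2. ~(r | ~r), u
3. ~([](p & (p | q)) -> ([]p & [](p | q))), u
4. ~r, u
5. r, u
Accessibility: uRu
Branch closes: r and ~r both at u.
Every branch of the negation's tableau closes; the branch above is one of them.

Valid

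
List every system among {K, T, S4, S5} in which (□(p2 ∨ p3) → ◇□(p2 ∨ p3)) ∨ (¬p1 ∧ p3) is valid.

T, S4, S5

T-tableau for the negation ¬((□(p2 ∨ p3) → ◇□(p2 ∨ p3)) ∨ (¬p1 ∧ p3)):
1. ¬((□(p2 ∨ p3) → ◇□(p2 ∨ p3)) ∨ (¬p1 ∧ p3)), u
2. ¬(□(p2 ∨ p3) → ◇□(p2 ∨ p3)), u   [¬∨-rule on 1]
3. ¬(¬p1 ∧ p3), u   [¬∨-rule on 1]
4. □(p2 ∨ p3), u   [¬→-rule on 2]
5. ¬◇□(p2 ∨ p3), u   [¬→-rule on 2]
6. p2 ∨ p3, u   [□-rule on 4 via uRu]
7. ¬□(p2 ∨ p3), u   [¬◇-rule on 5 via uRu]
8. ¬p3, u   [¬∧-rule on 3 (branches; this branch)]
9. p2, u   [∨-rule on 6 (branches; this branch)]
10. ¬(p2 ∨ p3), v   [¬□-rule on 7: fresh world v, uRv]
11. ¬p2, v   [¬∨-rule on 10]
12. ¬p3, v   [¬∨-rule on 10]
13. p2 ∨ p3, v   [□-rule on 4 via uRv]
14. ¬□(p2 ∨ p3), v   [¬◇-rule on 5 via uRv]
15. p3, v   [∨-rule on 13 (branches; this branch)]
Accessibility: uRu, uRv, vRv
Branch closes: p3 and ¬p3 both at v.
Every branch closes (one shown): valid in T, hence also in S4, S5 (every theorem of T is a theorem of S4 and S5).
K-tableau for the negation ¬((□(p2 ∨ p3) → ◇□(p2 ∨ p3)) ∨ (¬p1 ∧ p3)):
1. ¬((□(p2 ∨ p3) → ◇□(p2 ∨ p3)) ∨ (¬p1 ∧ p3)), u
2. ¬(□(p2 ∨ p3) → ◇□(p2 ∨ p3)), u   [¬∨-rule on 1]
3. ¬(¬p1 ∧ p3), u   [¬∨-rule on 1]
4. □(p2 ∨ p3), u   [¬→-rule on 2]
5. ¬◇□(p2 ∨ p3), u   [¬→-rule on 2]
6. ¬p3, u   [¬∧-rule on 3 (branches; this branch)]
Complete open branch: countermodel on a K-frame, so not valid in K.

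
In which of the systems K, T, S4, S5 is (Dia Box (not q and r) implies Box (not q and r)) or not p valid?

S5-tableau for the negation not ((Dia Box (not q and r) implies Box (not q and r)) or not p):
1. not ((Dia Box (not q and r) implies Box (not q and r)) or not p), 0
2. not (Dia Box (not q and r) implies Box (not q and r)), 0   [neg-or-rule on 1]
3. p, 0   [neg-or-rule on 1]
4. Dia Box (not q and r), 0   [neg-implies-rule on 2]
5. not Box (not q and r), 0   [neg-implies-rule on 2]
6. Box (not q and r), 1   [Dia-rule on 4: fresh world 1, 0R1]
7. not q and r, 0   [Box-rule on 6 via 1R0]
8. not q, 0   [and-rule on 7]
9. r, 0   [and-rule on 7]
10. not q and r, 1   [Box-rule on 6 via 1R1]
11. not q, 1   [and-rule on 10]
12. r, 1   [and-rule on 10]
13. not (not q and r), 2   [neg-Box-rule on 5: fresh world 2, 0R2]
14. not q and r, 2   [Box-rule on 6 via 1R2]
15. not q, 2   [and-rule on 14]
16. r, 2   [and-rule on 14]
17. not r, 2   [neg-and-rule on 13 (branches; this branch)]
Accessibility: 0R0, 0R1, 0R2, 1R0, 1R1, 1R2, 2R0, 2R1, 2R2
Branch closes: r and not r both at 2.
Every branch closes (one shown): valid in S5.
S4-tableau for the negation not ((Dia Box (not q and r) implies Box (not q and r)) or not p):
1. not ((Dia Box (not q and r) implies Box (not q and r)) or not p), 0
2. not (Dia Box (not q and r) implies Box (not q and r)), 0   [neg-or-rule on 1]
3. p, 0   [neg-or-rule on 1]
4. Dia Box (not q and r), 0   [neg-implies-rule on 2]
5. not Box (not q and r), 0   [neg-implies-rule on 2]
6. Box (not q and r), 1   [Dia-rule on 4: fresh world 1, 0R1]
7. not q and r, 1   [Box-rule on 6 via 1R1]
8. not q, 1   [and-rule on 7]
9. r, 1   [and-rule on 7]
10. not (not q and r), 2   [neg-Box-rule on 5: fresh world 2, 0R2]
11. not r, 2   [neg-and-rule on 10 (branches; this branch)]
Accessibility: 0R0, 0R1, 0R2, 1R1, 2R2
Complete open branch: countermodel on an S4-frame, so not valid in S4, nor in K, T (the same frame is also a K-frame and a T-frame).

S5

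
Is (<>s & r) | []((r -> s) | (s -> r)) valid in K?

Tableau for the negation ~((<>s & r) | []((r -> s) | (s -> r))):
1. ~((<>s & r) | []((r -> s) | (s -> r))), u
2. ~(<>s & r), u
3. ~[]((r -> s) | (s -> r)), u
4. ~r, u
5. ~((r -> s) | (s -> r)), v
6. ~(r -> s), v
7. ~(s -> r), v
8. r, v
9. ~s, v
10. s, v
11. ~r, v
Accessibility: uRv
Branch closes: s and ~s both at v.
Every branch of the negation's tableau closes; the branch above is one of them.

Valid in K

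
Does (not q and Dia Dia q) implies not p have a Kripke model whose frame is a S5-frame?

1. (not q and Dia Dia q) implies not p, 0
2. not p, 0   [implies-rule on 1 (branches; this branch)]
Accessibility: 0R0

Satisfiable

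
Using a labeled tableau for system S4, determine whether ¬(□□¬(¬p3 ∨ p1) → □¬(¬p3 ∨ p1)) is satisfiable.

Unsatisfiable (every branch closes)

1. ¬(□□¬(¬p3 ∨ p1) → □¬(¬p3 ∨ p1)), 0
2. □□¬(¬p3 ∨ p1), 0   [¬→-rule on 1]
3. ¬□¬(¬p3 ∨ p1), 0   [¬→-rule on 1]
4. □¬(¬p3 ∨ p1), 0   [□-rule on 2 via 0R0]
5. ¬(¬p3 ∨ p1), 0   [□-rule on 4 via 0R0]
6. p3, 0   [¬∨-rule on 5]
7. ¬p1, 0   [¬∨-rule on 5]
8. ¬p3 ∨ p1, 1   [¬□-rule on 3: fresh world 1, 0R1]
9. □¬(¬p3 ∨ p1), 1   [□-rule on 2 via 0R1]
10. ¬(¬p3 ∨ p1), 1   [□-rule on 4 via 0R1]
11. p3, 1   [¬∨-rule on 10]
12. ¬p1, 1   [¬∨-rule on 10]
13. p1, 1   [∨-rule on 8 (branches; this branch)]
Accessibility: 0R0, 0R1, 1R1
Branch closes: p1 and ¬p1 both at 1.
All branches of the tableau close; one closing branch shown above.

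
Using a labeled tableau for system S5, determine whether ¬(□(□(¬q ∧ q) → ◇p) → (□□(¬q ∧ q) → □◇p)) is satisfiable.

1. ¬(□(□(¬q ∧ q) → ◇p) → (□□(¬q ∧ q) → □◇p)), 0
2. □(□(¬q ∧ q) → ◇p), 0   [¬→-rule on 1]
3. ¬(□□(¬q ∧ q) → □◇p), 0   [¬→-rule on 1]
4. □□(¬q ∧ q), 0   [¬→-rule on 3]
5. ¬□◇p, 0   [¬→-rule on 3]
6. □(¬q ∧ q) → ◇p, 0   [□-rule on 2 via 0R0]
7. □(¬q ∧ q), 0   [□-rule on 4 via 0R0]
8. ¬q ∧ q, 0   [□-rule on 7 via 0R0]
9. ¬q, 0   [∧-rule on 8]
10. q, 0   [∧-rule on 8]
Accessibility: 0R0
Branch closes: q and ¬q both at 0.
Every branch closes; the branch above is one of them.

Unsatisfiable (every branch closes)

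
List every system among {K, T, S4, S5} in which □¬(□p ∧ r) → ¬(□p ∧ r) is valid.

T, S4, S5

T-tableau for the negation ¬(□¬(□p ∧ r) → ¬(□p ∧ r)):
1. ¬(□¬(□p ∧ r) → ¬(□p ∧ r)), w0
2. □¬(□p ∧ r), w0
3. □p ∧ r, w0
4. □p, w0
5. r, w0
6. ¬(□p ∧ r), w0
7. p, w0
8. ¬□p, w0
9. ¬p, w1
10. ¬(□p ∧ r), w1
11. p, w1
Accessibility: w0Rw0, w0Rw1, w1Rw1
Branch closes: p and ¬p both at w1.
Every branch closes (one shown): valid in T, hence also in S4, S5 (every theorem of T is a theorem of S4 and S5).
K-tableau for the negation ¬(□¬(□p ∧ r) → ¬(□p ∧ r)):
1. ¬(□¬(□p ∧ r) → ¬(□p ∧ r)), w0
2. □¬(□p ∧ r), w0
3. □p ∧ r, w0
4. □p, w0
5. r, w0
Complete open branch: countermodel on a K-frame, so not valid in K.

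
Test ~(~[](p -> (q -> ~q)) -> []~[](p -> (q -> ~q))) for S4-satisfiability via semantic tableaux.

1. ~(~[](p -> (q -> ~q)) -> []~[](p -> (q -> ~q))), w0
2. ~[](p -> (q -> ~q)), w0   [~->-rule on 1]
3. ~[]~[](p -> (q -> ~q)), w0   [~->-rule on 1]
4. ~(p -> (q -> ~q)), w1   [~[]-rule on 2: fresh world w1, w0Rw1]
5. p, w1   [~->-rule on 4]
6. ~(q -> ~q), w1   [~->-rule on 4]
7. q, w1   [~->-rule on 6]
8. [](p -> (q -> ~q)), w2   [~[]-rule on 3: fresh world w2, w0Rw2]
9. p -> (q -> ~q), w2   [[]-rule on 8 via w2Rw2]
10. q -> ~q, w2   [->-rule on 9 (branches; this branch)]
11. ~q, w2   [->-rule on 10 (branches; this branch)]
Accessibility: w0Rw0, w0Rw1, w0Rw2, w1Rw1, w2Rw2

Yes, satisfiable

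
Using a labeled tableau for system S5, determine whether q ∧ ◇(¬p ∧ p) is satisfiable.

No, unsatisfiable

1. q ∧ ◇(¬p ∧ p), u
2. q, u
3. ◇(¬p ∧ p), u
4. ¬p ∧ p, v
5. ¬p, v
6. p, v
Accessibility: uRu, uRv, vRu, vRv
Branch closes: p and ¬p both at v.
All branches of the tableau close; one closing branch shown above.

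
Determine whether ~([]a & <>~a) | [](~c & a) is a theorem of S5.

Tableau for the negation ~(~([]a & <>~a) | [](~c & a)):
1. ~(~([]a & <>~a) | [](~c & a)), w0
2. []a & <>~a, w0
3. ~[](~c & a), w0
4. []a, w0
5. <>~a, w0
6. a, w0
7. ~(~c & a), w1
8. a, w1
9. c, w1
10. ~a, w2
11. a, w2
Accessibility: w0Rw0, w0Rw1, w0Rw2, w1Rw0, w1Rw1, w1Rw2, w2Rw0, w2Rw1, w2Rw2
Branch closes: a and ~a both at w2.
Every branch of the negation's tableau closes; the branch above is one of them.

Yes, valid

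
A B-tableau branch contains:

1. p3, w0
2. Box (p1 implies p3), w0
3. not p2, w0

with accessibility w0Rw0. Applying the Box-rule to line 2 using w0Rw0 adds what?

p1 implies p3, w0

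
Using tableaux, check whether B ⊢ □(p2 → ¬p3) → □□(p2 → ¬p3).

Invalid (countermodel exists)

Tableau for the negation ¬(□(p2 → ¬p3) → □□(p2 → ¬p3)):
1. ¬(□(p2 → ¬p3) → □□(p2 → ¬p3)), u
2. □(p2 → ¬p3), u
3. ¬□□(p2 → ¬p3), u
4. p2 → ¬p3, u
5. ¬p3, u
6. ¬□(p2 → ¬p3), v
7. p2 → ¬p3, v
8. ¬p3, v
9. ¬(p2 → ¬p3), w
10. p2, w
11. p3, w
Accessibility: uRu, uRv, vRu, vRv, vRw, wRv, wRw
The negation has an open branch (countermodel exists).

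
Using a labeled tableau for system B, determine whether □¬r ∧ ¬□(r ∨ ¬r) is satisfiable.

Unsatisfiable (every branch closes)

1. □¬r ∧ ¬□(r ∨ ¬r), 0
2. □¬r, 0   [∧-rule on 1]
3. ¬□(r ∨ ¬r), 0   [∧-rule on 1]
4. ¬r, 0   [□-rule on 2 via 0R0]
5. ¬(r ∨ ¬r), 1   [¬□-rule on 3: fresh world 1, 0R1]
6. ¬r, 1   [¬∨-rule on 5]
7. r, 1   [¬∨-rule on 5]
Accessibility: 0R0, 0R1, 1R0, 1R1
Branch closes: r and ¬r both at 1.
Every branch closes; the branch above is one of them.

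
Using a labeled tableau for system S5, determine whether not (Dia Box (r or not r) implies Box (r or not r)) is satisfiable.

1. not (Dia Box (r or not r) implies Box (r or not r)), 0
2. Dia Box (r or not r), 0
3. not Box (r or not r), 0
4. Box (r or not r), 1
5. r or not r, 0
6. r or not r, 1
7. not r, 0
8. not r, 1
9. not (r or not r), 2
10. not r, 2
11. r, 2
Accessibility: 0R0, 0R1, 0R2, 1R0, 1R1, 1R2, 2R0, 2R1, 2R2
Branch closes: r and not r both at 2.
All branches of the tableau close; one closing branch shown above.

Unsatisfiable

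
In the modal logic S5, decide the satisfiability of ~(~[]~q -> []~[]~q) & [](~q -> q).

No, unsatisfiable

1. ~(~[]~q -> []~[]~q) & [](~q -> q), u
2. ~(~[]~q -> []~[]~q), u
3. [](~q -> q), u
4. ~[]~q, u
5. ~[]~[]~q, u
6. ~q -> q, u
7. q, u
8. q, v
9. ~q -> q, v
10. []~q, w
11. ~q -> q, w
12. ~q, u
Accessibility: uRu, uRv, uRw, vRu, vRv, vRw, wRu, wRv, wRw
Branch closes: q and ~q both at u.
All branches of the tableau close; one closing branch shown above.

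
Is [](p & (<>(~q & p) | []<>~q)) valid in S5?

Tableau for the negation ~[](p & (<>(~q & p) | []<>~q)):
1. ~[](p & (<>(~q & p) | []<>~q)), w0
2. ~(p & (<>(~q & p) | []<>~q)), w1   [~[]-rule on 1: fresh world w1, w0Rw1]
3. ~(<>(~q & p) | []<>~q), w1   [~&-rule on 2 (branches; this branch)]
4. ~<>(~q & p), w1   [~|-rule on 3]
5. ~[]<>~q, w1   [~|-rule on 3]
6. ~(~q & p), w0   [~<>-rule on 4 via w1Rw0]
7. ~(~q & p), w1   [~<>-rule on 4 via w1Rw1]
8. ~p, w0   [~&-rule on 6 (branches; this branch)]
9. ~p, w1   [~&-rule on 7 (branches; this branch)]
10. ~<>~q, w2   [~[]-rule on 5: fresh world w2, w1Rw2]
11. ~(~q & p), w2   [~<>-rule on 4 via w1Rw2]
12. q, w0   [~<>-rule on 10 via w2Rw0]
13. q, w1   [~<>-rule on 10 via w2Rw1]
14. q, w2   [~<>-rule on 10 via w2Rw2]
15. ~p, w2   [~&-rule on 11 (branches; this branch)]
Accessibility: w0Rw0, w0Rw1, w0Rw2, w1Rw0, w1Rw1, w1Rw2, w2Rw0, w2Rw1, w2Rw2
The negation has an open branch (countermodel exists).

Not valid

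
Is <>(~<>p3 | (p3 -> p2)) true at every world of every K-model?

Invalid (countermodel exists)

Tableau for the negation ~<>(~<>p3 | (p3 -> p2)):
1. ~<>(~<>p3 | (p3 -> p2)), w0
The negation has an open branch (countermodel exists).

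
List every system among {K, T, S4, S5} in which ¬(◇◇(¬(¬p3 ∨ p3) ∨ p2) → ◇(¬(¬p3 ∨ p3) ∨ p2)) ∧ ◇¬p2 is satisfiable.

K, T

T-tableau for the formula:
1. ¬(◇◇(¬(¬p3 ∨ p3) ∨ p2) → ◇(¬(¬p3 ∨ p3) ∨ p2)) ∧ ◇¬p2, w0
2. ¬(◇◇(¬(¬p3 ∨ p3) ∨ p2) → ◇(¬(¬p3 ∨ p3) ∨ p2)), w0
3. ◇¬p2, w0
4. ◇◇(¬(¬p3 ∨ p3) ∨ p2), w0
5. ¬◇(¬(¬p3 ∨ p3) ∨ p2), w0
6. ¬(¬(¬p3 ∨ p3) ∨ p2), w0
7. ¬p3 ∨ p3, w0
8. ¬p2, w0
9. p3, w0
10. ¬p2, w1
11. ¬(¬(¬p3 ∨ p3) ∨ p2), w1
12. ¬p3 ∨ p3, w1
13. p3, w1
14. ◇(¬(¬p3 ∨ p3) ∨ p2), w2
15. ¬(¬(¬p3 ∨ p3) ∨ p2), w2
16. ¬p3 ∨ p3, w2
17. ¬p2, w2
18. p3, w2
19. ¬(¬p3 ∨ p3) ∨ p2, w3
20. p2, w3
Accessibility: w0Rw0, w0Rw1, w0Rw2, w1Rw1, w2Rw2, w2Rw3, w3Rw3
Complete open branch: satisfiable in T, hence also in K (this T-model is also a K-model).
S4-tableau for the formula:
1. ¬(◇◇(¬(¬p3 ∨ p3) ∨ p2) → ◇(¬(¬p3 ∨ p3) ∨ p2)) ∧ ◇¬p2, w0
2. ¬(◇◇(¬(¬p3 ∨ p3) ∨ p2) → ◇(¬(¬p3 ∨ p3) ∨ p2)), w0
3. ◇¬p2, w0
4. ◇◇(¬(¬p3 ∨ p3) ∨ p2), w0
5. ¬◇(¬(¬p3 ∨ p3) ∨ p2), w0
6. ¬(¬(¬p3 ∨ p3) ∨ p2), w0
7. ¬p3 ∨ p3, w0
8. ¬p2, w0
9. p3, w0
10. ¬p2, w1
11. ¬(¬(¬p3 ∨ p3) ∨ p2), w1
12. ¬p3 ∨ p3, w1
13. p3, w1
14. ◇(¬(¬p3 ∨ p3) ∨ p2), w2
15. ¬(¬(¬p3 ∨ p3) ∨ p2), w2
16. ¬p3 ∨ p3, w2
17. ¬p2, w2
18. p3, w2
19. ¬(¬p3 ∨ p3) ∨ p2, w3
20. ¬(¬(¬p3 ∨ p3) ∨ p2), w3
21. ¬p3 ∨ p3, w3
22. ¬p2, w3
23. ¬(¬p3 ∨ p3), w3
24. p3, w3
25. ¬p3, w3
Accessibility: w0Rw0, w0Rw1, w0Rw2, w0Rw3, w1Rw1, w2Rw2, w2Rw3, w3Rw3
Branch closes: p3 and ¬p3 both at w3.
Every branch closes (one shown): unsatisfiable in S4, hence also in S5 (every S5-frame is an S4-frame).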